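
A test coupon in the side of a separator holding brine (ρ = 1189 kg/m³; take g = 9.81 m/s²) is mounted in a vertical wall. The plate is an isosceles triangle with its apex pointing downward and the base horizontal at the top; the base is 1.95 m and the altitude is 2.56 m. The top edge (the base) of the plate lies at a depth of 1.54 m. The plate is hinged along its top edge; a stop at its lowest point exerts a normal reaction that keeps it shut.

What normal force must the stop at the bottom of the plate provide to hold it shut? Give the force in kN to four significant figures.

P ≈ 27.37 kN

γ = ρg = 1189 × 9.81 / 1000 = 11.66409 kN/m³.
With the apex down, the centroid sits h/3 = 2.56/3 = 0.853333 m below the base (the top edge), so the centroid depth is h_c = 1.54 + 0.853333 = 2.39333 m.
A = ½ × 1.95 × 2.56 = 2.496 m².
Resultant F = γ·h_c·A = 11.66409 × 2.39333 × 2.496 = 69.6784 kN.
I_c = b·h³/36 = 1.95 × 2.56³/36 = 0.908766 m⁴.
Centre of pressure: y_p = y_c + I_c/(y_c·A) = 2.39333 + 0.908766/(2.39333 × 2.496) = 2.39333 + 0.152127 = 2.54546 m along the plane.
The resultant acts 0.853333 + 0.152127 = 1.00546 m (along the plate) below the hinge at the top edge, so the moment about the hinge is M = F × 1.00546 = 69.6784 × 1.00546 = 70.0588 kN·m.
A normal force at the bottom, 2.56 m from the hinge, must supply this moment: P = 70.0588/2.56 = 27.3667 kN.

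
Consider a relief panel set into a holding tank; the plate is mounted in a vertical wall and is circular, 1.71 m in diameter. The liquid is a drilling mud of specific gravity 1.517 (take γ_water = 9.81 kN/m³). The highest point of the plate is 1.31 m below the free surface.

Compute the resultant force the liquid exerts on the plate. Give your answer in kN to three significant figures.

γ = 1.517 × 9.81 = 14.88177 kN/m³.
The centroid is at the centre, 0.855 m below the top of the plate, so the centroid depth is h_c = 1.31 + 0.855 = 2.165 m.
A = π(0.855)² = 2.29658 m².
Resultant F = γ·h_c·A = 14.88177 × 2.165 × 2.29658 = 73.9936 kN.

F ≈ 74.0 kN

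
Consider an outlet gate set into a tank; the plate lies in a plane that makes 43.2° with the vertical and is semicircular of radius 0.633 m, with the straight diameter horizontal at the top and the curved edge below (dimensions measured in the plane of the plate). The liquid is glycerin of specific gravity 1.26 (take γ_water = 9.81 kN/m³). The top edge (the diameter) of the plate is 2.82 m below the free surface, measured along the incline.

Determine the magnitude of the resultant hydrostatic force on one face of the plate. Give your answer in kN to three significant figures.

γ = 1.26 × 9.81 = 12.3606 kN/m³.
The plate makes 43.2° with the vertical, i.e. θ = 90° − 43.2° = 46.8° to the horizontal. Measuring y along the incline from the free-surface line, vertical depth h = y·sinθ with sinθ = 0.728969.
The centroid of a semicircle lies 4r/(3π) = 0.268654 m from the diameter, here below the top edge, so y_c = 2.82 + 0.268654 = 3.08865 m and h_c = 3.08865 × 0.728969 = 2.25153 m.
A = πr²/2 = π × 0.633²/2 = 0.629401 m².
Resultant F = γ·h_c·A = 12.3606 × 2.25153 × 0.629401 = 17.5164 kN.

F ≈ 17.5 kN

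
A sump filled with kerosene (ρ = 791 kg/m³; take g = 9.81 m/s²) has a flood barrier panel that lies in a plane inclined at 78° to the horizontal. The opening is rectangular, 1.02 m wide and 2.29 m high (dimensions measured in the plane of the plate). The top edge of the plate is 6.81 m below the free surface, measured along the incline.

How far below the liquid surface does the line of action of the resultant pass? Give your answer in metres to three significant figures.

γ = ρg = 791 × 9.81 / 1000 = 7.75971 kN/m³.
Let θ = 78° be the plate's angle to the horizontal; measure y along the incline from where the plane meets the free surface. Vertical depth h = y·sinθ with sinθ = 0.978148.
The centroid lies 2.29/2 = 1.145 m below the top edge, so y_c = 6.81 + 1.145 = 7.955 m and h_c = 7.955 × 0.978148 = 7.78117 m.
A = 1.02 × 2.29 = 2.3358 m².
Resultant F = γ·h_c·A = 7.75971 × 7.78117 × 2.3358 = 141.035 kN.
I_c = b·h³/12 = 1.02 × 2.29³/12 = 1.02076 m⁴.
Centre of pressure: y_p = y_c + I_c/(y_c·A) = 7.955 + 1.02076/(7.955 × 2.3358) = 7.955 + 0.0549348 = 8.00993 m along the plane.
Vertically, h_p = y_p·sinθ = 8.00993 × 0.978148 = 7.8349 m.

h_p = 7.83 m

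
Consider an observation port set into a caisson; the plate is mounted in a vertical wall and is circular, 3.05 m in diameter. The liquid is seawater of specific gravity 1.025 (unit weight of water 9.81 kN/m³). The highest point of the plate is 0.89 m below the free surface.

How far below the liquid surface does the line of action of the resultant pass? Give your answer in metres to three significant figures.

h_p = 2.66 m

γ = 1.025 × 9.81 = 10.05525 kN/m³.
The centroid is at the centre, 1.525 m below the top of the plate, so the centroid depth is h_c = 0.89 + 1.525 = 2.415 m.
A = π(1.525)² = 7.30617 m².
Resultant F = γ·h_c·A = 10.05525 × 2.415 × 7.30617 = 177.419 kN.
I_c = πr⁴/4 = π × 1.525⁴/4 = 4.24785 m⁴.
Centre of pressure: y_p = y_c + I_c/(y_c·A) = 2.415 + 4.24785/(2.415 × 7.30617) = 2.415 + 0.240748 = 2.65575 m along the plane.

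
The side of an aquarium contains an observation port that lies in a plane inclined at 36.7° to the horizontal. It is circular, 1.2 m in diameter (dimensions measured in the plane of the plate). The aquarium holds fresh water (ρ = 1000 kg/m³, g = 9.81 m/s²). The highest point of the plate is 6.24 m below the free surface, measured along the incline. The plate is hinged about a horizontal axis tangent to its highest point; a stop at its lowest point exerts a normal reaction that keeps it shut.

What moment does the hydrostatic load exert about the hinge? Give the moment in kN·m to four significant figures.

γ = ρg = 1000 × 9.81 = 9810 N/m³ = 9.81 kN/m³.
Let θ = 36.7° be the plate's angle to the horizontal; measure y along the incline from where the plane meets the free surface. Vertical depth h = y·sinθ with sinθ = 0.597625.
The centroid is at the centre, 0.6 m below the top of the plate, so y_c = 6.24 + 0.6 = 6.84 m and h_c = 6.84 × 0.597625 = 4.08775 m.
A = π(0.6)² = 1.13097 m².
Resultant F = γ·h_c·A = 9.81 × 4.08775 × 1.13097 = 45.3528 kN.
I_c = πr⁴/4 = π × 0.6⁴/4 = 0.101788 m⁴.
Centre of pressure: y_p = y_c + I_c/(y_c·A) = 6.84 + 0.101788/(6.84 × 1.13097) = 6.84 + 0.013158 = 6.85316 m along the plane.
The resultant acts 0.6 + 0.013158 = 0.613158 m (along the plate) below the hinge at the top edge, so the moment about the hinge is M = F × 0.613158 = 45.3528 × 0.613158 = 27.8084 kN·m.

M ≈ 27.81 kN·m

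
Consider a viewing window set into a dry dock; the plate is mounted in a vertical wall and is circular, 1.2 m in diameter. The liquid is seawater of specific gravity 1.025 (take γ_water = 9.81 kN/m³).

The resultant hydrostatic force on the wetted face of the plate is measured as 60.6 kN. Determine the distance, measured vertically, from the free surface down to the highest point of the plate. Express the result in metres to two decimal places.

γ = 1.025 × 9.81 = 10.05525 kN/m³.
A = π(0.6)² = 1.13097 m².
From F = γ·h_c·A, the centroid depth is h_c = 60.6/(10.05525 × 1.13097) = 5.32879 m.
The centroid is at the centre, 0.6 m below the top of the plate, so the highest point sits at h_top = 5.32879 − 0.6 = 4.72879 m below the surface.

d_top ≈ 4.73 m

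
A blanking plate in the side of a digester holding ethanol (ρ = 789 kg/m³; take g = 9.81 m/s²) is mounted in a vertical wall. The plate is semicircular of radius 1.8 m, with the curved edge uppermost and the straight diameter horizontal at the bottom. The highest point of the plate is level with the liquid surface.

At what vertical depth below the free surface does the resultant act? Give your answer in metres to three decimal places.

h_p = 1.255 m

γ = ρg = 789 × 9.81 / 1000 = 7.74009 kN/m³.
The centroid lies 4r/(3π) = 0.763944 m above the diameter, so r − 4r/(3π) = 1.8 − 0.763944 = 1.03606 m below the topmost point, so the centroid depth is h_c = 1.03606 m.
A = πr²/2 = π × 1.8²/2 = 5.08938 m².
Resultant F = γ·h_c·A = 7.74009 × 1.03606 × 5.08938 = 40.8127 kN.
I_c = (π/8 − 8/(9π))·r⁴ = 0.109757 × 1.8⁴ = 1.15219 m⁴.
Centre of pressure: y_p = y_c + I_c/(y_c·A) = 1.03606 + 1.15219/(1.03606 × 5.08938) = 1.03606 + 0.218512 = 1.25457 m along the plane.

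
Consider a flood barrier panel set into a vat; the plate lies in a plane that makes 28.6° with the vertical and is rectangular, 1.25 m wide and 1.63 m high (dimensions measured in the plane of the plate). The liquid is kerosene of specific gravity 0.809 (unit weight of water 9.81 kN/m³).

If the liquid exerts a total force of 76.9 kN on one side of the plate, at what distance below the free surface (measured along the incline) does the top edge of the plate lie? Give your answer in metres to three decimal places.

γ = 0.809 × 9.81 = 7.93629 kN/m³.
A = 1.25 × 1.63 = 2.0375 m².
From F = γ·h_c·A, the centroid depth is h_c = 76.9/(7.93629 × 2.0375) = 4.75566 m.
The plate makes 28.6° with the vertical, i.e. θ = 90° − 28.6° = 61.4° to the horizontal. Measuring y along the incline from the free-surface line, vertical depth h = y·sinθ with sinθ = 0.877983.
Along the incline, y_c = h_c/sinθ = 4.75566/0.877983 = 5.41657 m.
The centroid lies 1.63/2 = 0.815 m below the top edge, so the top edge sits at y_top = 5.41657 − 0.815 = 4.60157 m along the incline.

y_top ≈ 4.602 m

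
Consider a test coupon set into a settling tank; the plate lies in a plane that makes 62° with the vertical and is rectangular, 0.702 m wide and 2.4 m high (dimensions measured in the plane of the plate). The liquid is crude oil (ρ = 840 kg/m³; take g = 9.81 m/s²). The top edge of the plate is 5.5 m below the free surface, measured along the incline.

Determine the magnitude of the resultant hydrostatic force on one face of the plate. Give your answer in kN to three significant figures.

F ≈ 43.7 kN

γ = ρg = 840 × 9.81 / 1000 = 8.2404 kN/m³.
The plate makes 62° with the vertical, i.e. θ = 90° − 62° = 28° to the horizontal. Measuring y along the incline from the free-surface line, vertical depth h = y·sinθ with sinθ = 0.469472.
The centroid lies 2.4/2 = 1.2 m below the top edge, so y_c = 5.5 + 1.2 = 6.7 m and h_c = 6.7 × 0.469472 = 3.14546 m.
A = 0.702 × 2.4 = 1.6848 m².
Resultant F = γ·h_c·A = 8.2404 × 3.14546 × 1.6848 = 43.6698 kN.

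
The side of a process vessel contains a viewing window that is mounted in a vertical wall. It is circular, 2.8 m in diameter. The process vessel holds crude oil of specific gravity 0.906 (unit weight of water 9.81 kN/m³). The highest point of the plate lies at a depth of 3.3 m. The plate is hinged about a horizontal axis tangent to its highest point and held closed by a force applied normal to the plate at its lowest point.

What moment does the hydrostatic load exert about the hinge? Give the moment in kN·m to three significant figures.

M ≈ 387 kN·m

γ = 0.906 × 9.81 = 8.88786 kN/m³.
The centroid is at the centre, 1.4 m below the top of the plate, so the centroid depth is h_c = 3.3 + 1.4 = 4.7 m.
A = π(1.4)² = 6.15752 m².
Resultant F = γ·h_c·A = 8.88786 × 4.7 × 6.15752 = 257.218 kN.
I_c = πr⁴/4 = π × 1.4⁴/4 = 3.01719 m⁴.
Centre of pressure: y_p = y_c + I_c/(y_c·A) = 4.7 + 3.01719/(4.7 × 6.15752) = 4.7 + 0.104255 = 4.80426 m along the plane.
The resultant acts 1.4 + 0.104255 = 1.50425 m (along the plate) below the hinge at the top edge, so the moment about the hinge is M = F × 1.50425 = 257.218 × 1.50425 = 386.92 kN·m.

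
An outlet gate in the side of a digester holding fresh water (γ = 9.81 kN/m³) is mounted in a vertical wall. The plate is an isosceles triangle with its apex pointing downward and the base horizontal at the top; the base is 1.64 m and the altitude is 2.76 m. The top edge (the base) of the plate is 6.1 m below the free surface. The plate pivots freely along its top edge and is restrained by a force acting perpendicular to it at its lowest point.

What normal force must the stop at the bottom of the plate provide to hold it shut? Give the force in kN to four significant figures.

γ = 9.81 kN/m³.
With the apex down, the centroid sits h/3 = 2.76/3 = 0.92 m below the base (the top edge), so the centroid depth is h_c = 6.1 + 0.92 = 7.02 m.
A = ½ × 1.64 × 2.76 = 2.2632 m².
Resultant F = γ·h_c·A = 9.81 × 7.02 × 2.2632 = 155.858 kN.
I_c = b·h³/36 = 1.64 × 2.76³/36 = 0.957786 m⁴.
Centre of pressure: y_p = y_c + I_c/(y_c·A) = 7.02 + 0.957786/(7.02 × 2.2632) = 7.02 + 0.0602849 = 7.08028 m along the plane.
The resultant acts 0.92 + 0.0602849 = 0.980285 m (along the plate) below the hinge at the top edge, so the moment about the hinge is M = F × 0.980285 = 155.858 × 0.980285 = 152.785 kN·m.
A normal force at the bottom, 2.76 m from the hinge, must supply this moment: P = 152.785/2.76 = 55.3569 kN.

P ≈ 55.36 kN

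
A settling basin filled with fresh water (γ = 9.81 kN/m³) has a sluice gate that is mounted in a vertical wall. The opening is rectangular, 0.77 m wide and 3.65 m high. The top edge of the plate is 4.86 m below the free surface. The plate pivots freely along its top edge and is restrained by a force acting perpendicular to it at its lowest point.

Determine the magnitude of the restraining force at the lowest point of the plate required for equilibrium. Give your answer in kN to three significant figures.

P ≈ 101 kN

γ = 9.81 kN/m³.
The centroid lies 3.65/2 = 1.825 m below the top edge, so the centroid depth is h_c = 4.86 + 1.825 = 6.685 m.
A = 0.77 × 3.65 = 2.8105 m².
Resultant F = γ·h_c·A = 9.81 × 6.685 × 2.8105 = 184.312 kN.
I_c = b·h³/12 = 0.77 × 3.65³/12 = 3.12024 m⁴.
Centre of pressure: y_p = y_c + I_c/(y_c·A) = 6.685 + 3.12024/(6.685 × 2.8105) = 6.685 + 0.166075 = 6.85107 m along the plane.
The resultant acts 1.825 + 0.166075 = 1.99107 m (along the plate) below the hinge at the top edge, so the moment about the hinge is M = F × 1.99107 = 184.312 × 1.99107 = 366.978 kN·m.
A normal force at the bottom, 3.65 m from the hinge, must supply this moment: P = 366.978/3.65 = 100.542 kN.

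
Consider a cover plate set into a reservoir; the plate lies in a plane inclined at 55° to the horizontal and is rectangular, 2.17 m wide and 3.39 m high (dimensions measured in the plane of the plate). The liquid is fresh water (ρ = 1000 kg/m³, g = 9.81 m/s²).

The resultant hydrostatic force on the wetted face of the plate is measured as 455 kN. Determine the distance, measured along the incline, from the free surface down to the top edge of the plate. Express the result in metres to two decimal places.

γ = ρg = 1000 × 9.81 = 9810 N/m³ = 9.81 kN/m³.
A = 2.17 × 3.39 = 7.3563 m².
From F = γ·h_c·A, the centroid depth is h_c = 455/(9.81 × 7.3563) = 6.30497 m.
Let θ = 55° be the plate's angle to the horizontal; measure y along the incline from where the plane meets the free surface. Vertical depth h = y·sinθ with sinθ = 0.819152.
Along the incline, y_c = h_c/sinθ = 6.30497/0.819152 = 7.69695 m.
The centroid lies 3.39/2 = 1.695 m below the top edge, so the top edge sits at y_top = 7.69695 − 1.695 = 6.00195 m along the incline.

y_top ≈ 6.00 m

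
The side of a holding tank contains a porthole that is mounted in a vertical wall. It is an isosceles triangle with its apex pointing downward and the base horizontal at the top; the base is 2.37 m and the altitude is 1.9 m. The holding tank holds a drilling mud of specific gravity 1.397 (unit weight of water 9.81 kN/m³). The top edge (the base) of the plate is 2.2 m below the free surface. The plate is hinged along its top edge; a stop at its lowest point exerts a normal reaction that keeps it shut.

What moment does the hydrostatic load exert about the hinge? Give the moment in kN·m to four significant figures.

M ≈ 61.56 kN·m

γ = 1.397 × 9.81 = 13.70457 kN/m³.
With the apex down, the centroid sits h/3 = 1.9/3 = 0.633333 m below the base (the top edge), so the centroid depth is h_c = 2.2 + 0.633333 = 2.83333 m.
A = ½ × 2.37 × 1.9 = 2.2515 m².
Resultant F = γ·h_c·A = 13.70457 × 2.83333 × 2.2515 = 87.4248 kN.
I_c = b·h³/36 = 2.37 × 1.9³/36 = 0.451551 m⁴.
Centre of pressure: y_p = y_c + I_c/(y_c·A) = 2.83333 + 0.451551/(2.83333 × 2.2515) = 2.83333 + 0.0707844 = 2.90411 m along the plane.
The resultant acts 0.633333 + 0.0707844 = 0.704117 m (along the plate) below the hinge at the top edge, so the moment about the hinge is M = F × 0.704117 = 87.4248 × 0.704117 = 61.5573 kN·m.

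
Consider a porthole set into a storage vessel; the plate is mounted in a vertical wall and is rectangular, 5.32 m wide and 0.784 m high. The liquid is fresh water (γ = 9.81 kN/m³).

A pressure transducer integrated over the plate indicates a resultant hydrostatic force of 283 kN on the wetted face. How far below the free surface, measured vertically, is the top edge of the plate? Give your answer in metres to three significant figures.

γ = 9.81 kN/m³.
A = 5.32 × 0.784 = 4.17088 m².
From F = γ·h_c·A, the centroid depth is h_c = 283/(9.81 × 4.17088) = 6.91655 m.
The centroid lies 0.784/2 = 0.392 m below the top edge, so the top edge sits at h_top = 6.91655 − 0.392 = 6.52455 m below the surface.

d_top ≈ 6.52 m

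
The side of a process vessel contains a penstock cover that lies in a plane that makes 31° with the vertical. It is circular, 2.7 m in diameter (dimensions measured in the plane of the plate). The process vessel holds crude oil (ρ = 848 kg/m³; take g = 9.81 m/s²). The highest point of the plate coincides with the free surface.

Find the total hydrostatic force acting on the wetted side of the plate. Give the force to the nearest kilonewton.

γ = ρg = 848 × 9.81 / 1000 = 8.31888 kN/m³.
The plate makes 31° with the vertical, i.e. θ = 90° − 31° = 59° to the horizontal. Measuring y along the incline from the free-surface line, vertical depth h = y·sinθ with sinθ = 0.857167.
The centroid is at the centre, 1.35 m below the top of the plate, so y_c = 1.35 m and h_c = 1.35 × 0.857167 = 1.15718 m.
A = π(1.35)² = 5.72555 m².
Resultant F = γ·h_c·A = 8.31888 × 1.15718 × 5.72555 = 55.1167 kN.

F ≈ 55 kN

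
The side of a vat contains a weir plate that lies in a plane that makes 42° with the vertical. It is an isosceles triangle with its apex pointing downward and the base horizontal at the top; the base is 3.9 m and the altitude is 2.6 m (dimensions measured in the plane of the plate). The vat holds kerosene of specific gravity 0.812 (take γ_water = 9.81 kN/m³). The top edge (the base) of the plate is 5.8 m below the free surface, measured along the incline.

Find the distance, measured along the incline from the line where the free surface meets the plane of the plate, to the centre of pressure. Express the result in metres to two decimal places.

γ = 0.812 × 9.81 = 7.96572 kN/m³.
The plate makes 42° with the vertical, i.e. θ = 90° − 42° = 48° to the horizontal. Measuring y along the incline from the free-surface line, vertical depth h = y·sinθ with sinθ = 0.743145.
With the apex down, the centroid sits h/3 = 2.6/3 = 0.866667 m below the base (the top edge), so y_c = 5.8 + 0.866667 = 6.66667 m and h_c = 6.66667 × 0.743145 = 4.9543 m.
A = ½ × 3.9 × 2.6 = 5.07 m².
Resultant F = γ·h_c·A = 7.96572 × 4.9543 × 5.07 = 200.085 kN.
I_c = b·h³/36 = 3.9 × 2.6³/36 = 1.90407 m⁴.
Centre of pressure: y_p = y_c + I_c/(y_c·A) = 6.66667 + 1.90407/(6.66667 × 5.07) = 6.66667 + 0.0563334 = 6.723 m along the plane.

y_p = 6.72 m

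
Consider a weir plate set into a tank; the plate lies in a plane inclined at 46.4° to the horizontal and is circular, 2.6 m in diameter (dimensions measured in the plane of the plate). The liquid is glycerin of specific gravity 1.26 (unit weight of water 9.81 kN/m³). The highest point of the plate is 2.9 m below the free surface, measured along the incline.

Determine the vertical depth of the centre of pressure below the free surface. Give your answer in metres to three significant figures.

h_p = 3.11 m

γ = 1.26 × 9.81 = 12.3606 kN/m³.
Let θ = 46.4° be the plate's angle to the horizontal; measure y along the incline from where the plane meets the free surface. Vertical depth h = y·sinθ with sinθ = 0.724172.
The centroid is at the centre, 1.3 m below the top of the plate, so y_c = 2.9 + 1.3 = 4.2 m and h_c = 4.2 × 0.724172 = 3.04152 m.
A = π(1.3)² = 5.30929 m².
Resultant F = γ·h_c·A = 12.3606 × 3.04152 × 5.30929 = 199.603 kN.
I_c = πr⁴/4 = π × 1.3⁴/4 = 2.24318 m⁴.
Centre of pressure: y_p = y_c + I_c/(y_c·A) = 4.2 + 2.24318/(4.2 × 5.30929) = 4.2 + 0.100595 = 4.3006 m along the plane.
Vertically, h_p = y_p·sinθ = 4.3006 × 0.724172 = 3.11437 m.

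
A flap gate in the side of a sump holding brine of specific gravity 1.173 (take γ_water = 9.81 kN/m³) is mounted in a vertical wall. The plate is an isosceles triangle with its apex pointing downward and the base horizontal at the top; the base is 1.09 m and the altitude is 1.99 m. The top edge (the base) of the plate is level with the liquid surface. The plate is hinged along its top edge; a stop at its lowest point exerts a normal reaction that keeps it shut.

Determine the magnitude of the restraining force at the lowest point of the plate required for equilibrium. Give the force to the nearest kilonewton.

P ≈ 4 kN

γ = 1.173 × 9.81 = 11.50713 kN/m³.
With the apex down, the centroid sits h/3 = 1.99/3 = 0.663333 m below the base (the top edge), so the centroid depth is h_c = 0.663333 m.
A = ½ × 1.09 × 1.99 = 1.08455 m².
Resultant F = γ·h_c·A = 11.50713 × 0.663333 × 1.08455 = 8.27843 kN.
I_c = b·h³/36 = 1.09 × 1.99³/36 = 0.238607 m⁴.
Centre of pressure: y_p = y_c + I_c/(y_c·A) = 0.663333 + 0.238607/(0.663333 × 1.08455) = 0.663333 + 0.331667 = 0.995 m along the plane.
The resultant acts 0.663333 + 0.331667 = 0.995 m (along the plate) below the hinge at the top edge, so the moment about the hinge is M = F × 0.995 = 8.27843 × 0.995 = 8.23704 kN·m.
A normal force at the bottom, 1.99 m from the hinge, must supply this moment: P = 8.23704/1.99 = 4.13922 kN.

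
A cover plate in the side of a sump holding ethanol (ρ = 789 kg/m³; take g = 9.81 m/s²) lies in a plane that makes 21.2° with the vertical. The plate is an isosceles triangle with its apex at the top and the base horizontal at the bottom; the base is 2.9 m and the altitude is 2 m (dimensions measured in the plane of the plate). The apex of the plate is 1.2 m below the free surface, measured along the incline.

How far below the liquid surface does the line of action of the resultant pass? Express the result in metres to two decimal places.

γ = ρg = 789 × 9.81 / 1000 = 7.74009 kN/m³.
The plate makes 21.2° with the vertical, i.e. θ = 90° − 21.2° = 68.8° to the horizontal. Measuring y along the incline from the free-surface line, vertical depth h = y·sinθ with sinθ = 0.932324.
With the apex up, the centroid sits 2h/3 = 2 × 2/3 = 1.33333 m below the apex, so y_c = 1.2 + 1.33333 = 2.53333 m and h_c = 2.53333 × 0.932324 = 2.36188 m.
A = ½ × 2.9 × 2 = 2.9 m².
Resultant F = γ·h_c·A = 7.74009 × 2.36188 × 2.9 = 53.0154 kN.
I_c = b·h³/36 = 2.9 × 2³/36 = 0.644444 m⁴.
Centre of pressure: y_p = y_c + I_c/(y_c·A) = 2.53333 + 0.644444/(2.53333 × 2.9) = 2.53333 + 0.0877194 = 2.62105 m along the plane.
Vertically, h_p = y_p·sinθ = 2.62105 × 0.932324 = 2.44367 m.

h_p = 2.44 m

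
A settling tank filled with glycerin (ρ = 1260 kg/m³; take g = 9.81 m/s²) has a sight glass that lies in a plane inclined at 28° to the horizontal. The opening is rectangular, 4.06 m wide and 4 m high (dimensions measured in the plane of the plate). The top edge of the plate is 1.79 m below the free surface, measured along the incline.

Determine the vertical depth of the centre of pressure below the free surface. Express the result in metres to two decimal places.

h_p = 1.94 m

γ = ρg = 1260 × 9.81 / 1000 = 12.3606 kN/m³.
Let θ = 28° be the plate's angle to the horizontal; measure y along the incline from where the plane meets the free surface. Vertical depth h = y·sinθ with sinθ = 0.469472.
The centroid lies 4/2 = 2 m below the top edge, so y_c = 1.79 + 2 = 3.79 m and h_c = 3.79 × 0.469472 = 1.7793 m.
A = 4.06 × 4 = 16.24 m².
Resultant F = γ·h_c·A = 12.3606 × 1.7793 × 16.24 = 357.17 kN.
I_c = b·h³/12 = 4.06 × 4³/12 = 21.6533 m⁴.
Centre of pressure: y_p = y_c + I_c/(y_c·A) = 3.79 + 21.6533/(3.79 × 16.24) = 3.79 + 0.351802 = 4.1418 m along the plane.
Vertically, h_p = y_p·sinθ = 4.1418 × 0.469472 = 1.94446 m.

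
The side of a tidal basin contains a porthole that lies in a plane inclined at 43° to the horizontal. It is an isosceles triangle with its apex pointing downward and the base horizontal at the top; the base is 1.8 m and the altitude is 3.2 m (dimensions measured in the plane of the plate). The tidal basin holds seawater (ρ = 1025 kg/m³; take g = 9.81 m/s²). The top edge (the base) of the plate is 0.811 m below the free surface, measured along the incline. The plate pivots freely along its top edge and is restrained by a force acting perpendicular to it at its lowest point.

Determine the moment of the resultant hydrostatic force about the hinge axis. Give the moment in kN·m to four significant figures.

γ = ρg = 1025 × 9.81 / 1000 = 10.05525 kN/m³.
Let θ = 43° be the plate's angle to the horizontal; measure y along the incline from where the plane meets the free surface. Vertical depth h = y·sinθ with sinθ = 0.681998.
With the apex down, the centroid sits h/3 = 3.2/3 = 1.06667 m below the base (the top edge), so y_c = 0.811 + 1.06667 = 1.87767 m and h_c = 1.87767 × 0.681998 = 1.28057 m.
A = ½ × 1.8 × 3.2 = 2.88 m².
Resultant F = γ·h_c·A = 10.05525 × 1.28057 × 2.88 = 37.0842 kN.
I_c = b·h³/36 = 1.8 × 3.2³/36 = 1.6384 m⁴.
Centre of pressure: y_p = y_c + I_c/(y_c·A) = 1.87767 + 1.6384/(1.87767 × 2.88) = 1.87767 + 0.302976 = 2.18065 m along the plane.
The resultant acts 1.06667 + 0.302976 = 1.36965 m (along the plate) below the hinge at the top edge, so the moment about the hinge is M = F × 1.36965 = 37.0842 × 1.36965 = 50.7924 kN·m.

M ≈ 50.79 kN·m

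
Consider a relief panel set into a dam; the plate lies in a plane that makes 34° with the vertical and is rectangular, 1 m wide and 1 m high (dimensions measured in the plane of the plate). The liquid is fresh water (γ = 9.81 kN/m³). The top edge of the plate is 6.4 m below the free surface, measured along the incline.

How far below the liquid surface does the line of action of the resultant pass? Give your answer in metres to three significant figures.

h_p = 5.73 m

γ = 9.81 kN/m³.
The plate makes 34° with the vertical, i.e. θ = 90° − 34° = 56° to the horizontal. Measuring y along the incline from the free-surface line, vertical depth h = y·sinθ with sinθ = 0.829038.
The centroid lies 1/2 = 0.5 m below the top edge, so y_c = 6.4 + 0.5 = 6.9 m and h_c = 6.9 × 0.829038 = 5.72036 m.
A = 1 × 1 = 1 m².
Resultant F = γ·h_c·A = 9.81 × 5.72036 × 1 = 56.1167 kN.
I_c = b·h³/12 = 1 × 1³/12 = 0.0833333 m⁴.
Centre of pressure: y_p = y_c + I_c/(y_c·A) = 6.9 + 0.0833333/(6.9 × 1) = 6.9 + 0.0120773 = 6.91208 m along the plane.
Vertically, h_p = y_p·sinθ = 6.91208 × 0.829038 = 5.73038 m.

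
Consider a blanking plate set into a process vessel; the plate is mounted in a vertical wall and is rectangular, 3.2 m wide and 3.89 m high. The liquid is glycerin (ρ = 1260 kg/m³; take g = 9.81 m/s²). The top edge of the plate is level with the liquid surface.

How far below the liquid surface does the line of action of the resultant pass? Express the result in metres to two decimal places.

h_p = 2.59 m

γ = ρg = 1260 × 9.81 / 1000 = 12.3606 kN/m³.
The centroid lies 3.89/2 = 1.945 m below the top edge, so the centroid depth is h_c = 1.945 m.
A = 3.2 × 3.89 = 12.448 m².
Resultant F = γ·h_c·A = 12.3606 × 1.945 × 12.448 = 299.267 kN.
I_c = b·h³/12 = 3.2 × 3.89³/12 = 15.697 m⁴.
Centre of pressure: y_p = y_c + I_c/(y_c·A) = 1.945 + 15.697/(1.945 × 12.448) = 1.945 + 0.648332 = 2.59333 m along the plane.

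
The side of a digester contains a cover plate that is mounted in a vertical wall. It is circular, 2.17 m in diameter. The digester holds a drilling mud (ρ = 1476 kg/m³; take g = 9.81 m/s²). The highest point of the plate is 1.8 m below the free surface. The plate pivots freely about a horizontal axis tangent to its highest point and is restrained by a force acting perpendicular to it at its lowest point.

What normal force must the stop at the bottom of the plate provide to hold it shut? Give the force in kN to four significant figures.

P ≈ 84.51 kN

γ = ρg = 1476 × 9.81 / 1000 = 14.47956 kN/m³.
The centroid is at the centre, 1.085 m below the top of the plate, so the centroid depth is h_c = 1.8 + 1.085 = 2.885 m.
A = π(1.085)² = 3.69836 m².
Resultant F = γ·h_c·A = 14.47956 × 2.885 × 3.69836 = 154.494 kN.
I_c = πr⁴/4 = π × 1.085⁴/4 = 1.08845 m⁴.
Centre of pressure: y_p = y_c + I_c/(y_c·A) = 2.885 + 1.08845/(2.885 × 3.69836) = 2.885 + 0.102013 = 2.98701 m along the plane.
The resultant acts 1.085 + 0.102013 = 1.18701 m (along the plate) below the hinge at the top edge, so the moment about the hinge is M = F × 1.18701 = 154.494 × 1.18701 = 183.386 kN·m.
A normal force at the bottom, 2.17 m from the hinge, must supply this moment: P = 183.386/2.17 = 84.5097 kN.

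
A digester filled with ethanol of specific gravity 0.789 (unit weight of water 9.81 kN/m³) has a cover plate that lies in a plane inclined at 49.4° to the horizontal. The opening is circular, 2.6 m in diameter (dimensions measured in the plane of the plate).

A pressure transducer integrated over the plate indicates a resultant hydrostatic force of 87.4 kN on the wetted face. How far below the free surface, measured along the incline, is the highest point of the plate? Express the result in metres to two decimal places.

y_top ≈ 1.50 m

γ = 0.789 × 9.81 = 7.74009 kN/m³.
A = π(1.3)² = 5.30929 m².
From F = γ·h_c·A, the centroid depth is h_c = 87.4/(7.74009 × 5.30929) = 2.12681 m.
Let θ = 49.4° be the plate's angle to the horizontal; measure y along the incline from where the plane meets the free surface. Vertical depth h = y·sinθ with sinθ = 0.759271.
Along the incline, y_c = h_c/sinθ = 2.12681/0.759271 = 2.80112 m.
The centroid is at the centre, 1.3 m below the top of the plate, so the highest point sits at y_top = 2.80112 − 1.3 = 1.50112 m along the incline.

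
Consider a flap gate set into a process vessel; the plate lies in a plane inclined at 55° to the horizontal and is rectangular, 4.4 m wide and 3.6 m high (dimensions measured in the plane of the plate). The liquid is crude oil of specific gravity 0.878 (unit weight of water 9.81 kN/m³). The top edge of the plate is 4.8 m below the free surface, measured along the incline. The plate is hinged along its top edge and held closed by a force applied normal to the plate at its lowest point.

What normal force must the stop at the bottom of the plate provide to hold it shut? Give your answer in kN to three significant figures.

γ = 0.878 × 9.81 = 8.61318 kN/m³.
Let θ = 55° be the plate's angle to the horizontal; measure y along the incline from where the plane meets the free surface. Vertical depth h = y·sinθ with sinθ = 0.819152.
The centroid lies 3.6/2 = 1.8 m below the top edge, so y_c = 4.8 + 1.8 = 6.6 m and h_c = 6.6 × 0.819152 = 5.4064 m.
A = 4.4 × 3.6 = 15.84 m².
Resultant F = γ·h_c·A = 8.61318 × 5.4064 × 15.84 = 737.61 kN.
I_c = b·h³/12 = 4.4 × 3.6³/12 = 17.1072 m⁴.
Centre of pressure: y_p = y_c + I_c/(y_c·A) = 6.6 + 17.1072/(6.6 × 15.84) = 6.6 + 0.163636 = 6.76364 m along the plane.
The resultant acts 1.8 + 0.163636 = 1.96364 m (along the plate) below the hinge at the top edge, so the moment about the hinge is M = F × 1.96364 = 737.61 × 1.96364 = 1448.4 kN·m.
A normal force at the bottom, 3.6 m from the hinge, must supply this moment: P = 1448.4/3.6 = 402.333 kN.

P ≈ 402 kN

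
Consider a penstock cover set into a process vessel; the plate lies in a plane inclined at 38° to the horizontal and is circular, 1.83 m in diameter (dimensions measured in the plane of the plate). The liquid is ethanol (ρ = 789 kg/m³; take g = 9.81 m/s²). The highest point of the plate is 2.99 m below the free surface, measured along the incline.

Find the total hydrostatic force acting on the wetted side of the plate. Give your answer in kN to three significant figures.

F ≈ 48.9 kN

γ = ρg = 789 × 9.81 / 1000 = 7.74009 kN/m³.
Let θ = 38° be the plate's angle to the horizontal; measure y along the incline from where the plane meets the free surface. Vertical depth h = y·sinθ with sinθ = 0.615661.
The centroid is at the centre, 0.915 m below the top of the plate, so y_c = 2.99 + 0.915 = 3.905 m and h_c = 3.905 × 0.615661 = 2.40416 m.
A = π(0.915)² = 2.63022 m².
Resultant F = γ·h_c·A = 7.74009 × 2.40416 × 2.63022 = 48.9442 kN.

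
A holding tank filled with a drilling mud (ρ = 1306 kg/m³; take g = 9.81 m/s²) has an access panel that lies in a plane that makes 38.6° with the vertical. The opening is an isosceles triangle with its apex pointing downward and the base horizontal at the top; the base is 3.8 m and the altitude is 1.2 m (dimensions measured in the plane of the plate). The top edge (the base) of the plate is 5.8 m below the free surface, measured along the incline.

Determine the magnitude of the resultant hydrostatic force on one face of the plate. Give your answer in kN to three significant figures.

γ = ρg = 1306 × 9.81 / 1000 = 12.81186 kN/m³.
The plate makes 38.6° with the vertical, i.e. θ = 90° − 38.6° = 51.4° to the horizontal. Measuring y along the incline from the free-surface line, vertical depth h = y·sinθ with sinθ = 0.781520.
With the apex down, the centroid sits h/3 = 1.2/3 = 0.4 m below the base (the top edge), so y_c = 5.8 + 0.4 = 6.2 m and h_c = 6.2 × 0.781520 = 4.84542 m.
A = ½ × 3.8 × 1.2 = 2.28 m².
Resultant F = γ·h_c·A = 12.81186 × 4.84542 × 2.28 = 141.54 kN.

F ≈ 142 kN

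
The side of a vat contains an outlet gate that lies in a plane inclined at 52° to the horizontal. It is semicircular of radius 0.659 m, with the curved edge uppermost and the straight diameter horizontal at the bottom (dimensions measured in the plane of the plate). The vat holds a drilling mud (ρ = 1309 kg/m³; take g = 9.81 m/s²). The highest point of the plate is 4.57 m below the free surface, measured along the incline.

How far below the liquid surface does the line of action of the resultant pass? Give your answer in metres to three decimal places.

h_p = 3.905 m

γ = ρg = 1309 × 9.81 / 1000 = 12.84129 kN/m³.
Let θ = 52° be the plate's angle to the horizontal; measure y along the incline from where the plane meets the free surface. Vertical depth h = y·sinθ with sinθ = 0.788011.
The centroid lies 4r/(3π) = 0.279688 m above the diameter, so r − 4r/(3π) = 0.659 − 0.279688 = 0.379312 m below the topmost point, so y_c = 4.57 + 0.379312 = 4.94931 m and h_c = 4.94931 × 0.788011 = 3.90011 m.
A = πr²/2 = π × 0.659²/2 = 0.682167 m².
Resultant F = γ·h_c·A = 12.84129 × 3.90011 × 0.682167 = 34.1646 kN.
I_c = (π/8 − 8/(9π))·r⁴ = 0.109757 × 0.659⁴ = 0.0207002 m⁴.
Centre of pressure: y_p = y_c + I_c/(y_c·A) = 4.94931 + 0.0207002/(4.94931 × 0.682167) = 4.94931 + 0.00613111 = 4.95544 m along the plane.
Vertically, h_p = y_p·sinθ = 4.95544 × 0.788011 = 3.90494 m.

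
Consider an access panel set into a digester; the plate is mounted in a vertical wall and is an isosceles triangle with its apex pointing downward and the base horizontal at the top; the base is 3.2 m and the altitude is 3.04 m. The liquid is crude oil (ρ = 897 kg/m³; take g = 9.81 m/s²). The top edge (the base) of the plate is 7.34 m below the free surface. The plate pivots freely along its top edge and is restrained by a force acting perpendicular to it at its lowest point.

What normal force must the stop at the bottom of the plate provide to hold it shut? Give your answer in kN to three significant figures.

P ≈ 126 kN

γ = ρg = 897 × 9.81 / 1000 = 8.79957 kN/m³.
With the apex down, the centroid sits h/3 = 3.04/3 = 1.01333 m below the base (the top edge), so the centroid depth is h_c = 7.34 + 1.01333 = 8.35333 m.
A = ½ × 3.2 × 3.04 = 4.864 m².
Resultant F = γ·h_c·A = 8.79957 × 8.35333 × 4.864 = 357.532 kN.
I_c = b·h³/36 = 3.2 × 3.04³/36 = 2.49729 m⁴.
Centre of pressure: y_p = y_c + I_c/(y_c·A) = 8.35333 + 2.49729/(8.35333 × 4.864) = 8.35333 + 0.0614633 = 8.41479 m along the plane.
The resultant acts 1.01333 + 0.0614633 = 1.07479 m (along the plate) below the hinge at the top edge, so the moment about the hinge is M = F × 1.07479 = 357.532 × 1.07479 = 384.272 kN·m.
A normal force at the bottom, 3.04 m from the hinge, must supply this moment: P = 384.272/3.04 = 126.405 kN.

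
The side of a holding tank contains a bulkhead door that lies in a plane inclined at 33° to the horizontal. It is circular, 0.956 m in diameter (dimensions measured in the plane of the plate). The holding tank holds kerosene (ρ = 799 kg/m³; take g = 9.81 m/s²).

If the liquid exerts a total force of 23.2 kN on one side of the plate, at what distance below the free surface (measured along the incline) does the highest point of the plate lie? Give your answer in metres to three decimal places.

y_top ≈ 7.093 m

γ = ρg = 799 × 9.81 / 1000 = 7.83819 kN/m³.
A = π(0.478)² = 0.717804 m².
From F = γ·h_c·A, the centroid depth is h_c = 23.2/(7.83819 × 0.717804) = 4.1235 m.
Let θ = 33° be the plate's angle to the horizontal; measure y along the incline from where the plane meets the free surface. Vertical depth h = y·sinθ with sinθ = 0.544639.
Along the incline, y_c = h_c/sinθ = 4.1235/0.544639 = 7.57107 m.
The centroid is at the centre, 0.478 m below the top of the plate, so the highest point sits at y_top = 7.57107 − 0.478 = 7.09307 m along the incline.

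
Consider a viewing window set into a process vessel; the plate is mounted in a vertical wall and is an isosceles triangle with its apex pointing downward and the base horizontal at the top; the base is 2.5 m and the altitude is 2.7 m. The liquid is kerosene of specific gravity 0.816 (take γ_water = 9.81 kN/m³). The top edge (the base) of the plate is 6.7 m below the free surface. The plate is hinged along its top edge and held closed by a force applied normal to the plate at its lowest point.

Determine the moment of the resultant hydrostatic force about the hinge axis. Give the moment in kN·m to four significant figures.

γ = 0.816 × 9.81 = 8.00496 kN/m³.
With the apex down, the centroid sits h/3 = 2.7/3 = 0.9 m below the base (the top edge), so the centroid depth is h_c = 6.7 + 0.9 = 7.6 m.
A = ½ × 2.5 × 2.7 = 3.375 m².
Resultant F = γ·h_c·A = 8.00496 × 7.6 × 3.375 = 205.327 kN.
I_c = b·h³/36 = 2.5 × 2.7³/36 = 1.36688 m⁴.
Centre of pressure: y_p = y_c + I_c/(y_c·A) = 7.6 + 1.36688/(7.6 × 3.375) = 7.6 + 0.0532897 = 7.65329 m along the plane.
The resultant acts 0.9 + 0.0532897 = 0.95329 m (along the plate) below the hinge at the top edge, so the moment about the hinge is M = F × 0.95329 = 205.327 × 0.95329 = 195.736 kN·m.

M ≈ 195.7 kN·m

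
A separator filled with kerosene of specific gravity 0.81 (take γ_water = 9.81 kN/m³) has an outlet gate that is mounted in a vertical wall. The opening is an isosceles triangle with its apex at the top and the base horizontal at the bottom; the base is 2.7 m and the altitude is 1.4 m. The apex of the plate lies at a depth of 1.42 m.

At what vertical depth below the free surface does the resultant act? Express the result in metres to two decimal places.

γ = 0.81 × 9.81 = 7.9461 kN/m³.
With the apex up, the centroid sits 2h/3 = 2 × 1.4/3 = 0.933333 m below the apex, so the centroid depth is h_c = 1.42 + 0.933333 = 2.35333 m.
A = ½ × 2.7 × 1.4 = 1.89 m².
Resultant F = γ·h_c·A = 7.9461 × 2.35333 × 1.89 = 35.3426 kN.
I_c = b·h³/36 = 2.7 × 1.4³/36 = 0.2058 m⁴.
Centre of pressure: y_p = y_c + I_c/(y_c·A) = 2.35333 + 0.2058/(2.35333 × 1.89) = 2.35333 + 0.0462701 = 2.3996 m along the plane.

h_p = 2.40 m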